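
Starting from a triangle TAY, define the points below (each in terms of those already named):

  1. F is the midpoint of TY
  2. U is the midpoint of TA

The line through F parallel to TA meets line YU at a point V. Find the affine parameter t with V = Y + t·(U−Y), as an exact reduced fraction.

t = 1/2

Set T = (0, 0), A = (1, 0), Y = (0, 1); any affine frame gives the same invariant.
1. F is the midpoint of TY ⇒ F = (0, 1/2)
2. U is the midpoint of TA ⇒ U = (1/2, 0)
through F parallel to TA: direction (1, 0); meets YU at V = (1/4, 1/2)
V = Y + t·(U−Y) with t = 1/2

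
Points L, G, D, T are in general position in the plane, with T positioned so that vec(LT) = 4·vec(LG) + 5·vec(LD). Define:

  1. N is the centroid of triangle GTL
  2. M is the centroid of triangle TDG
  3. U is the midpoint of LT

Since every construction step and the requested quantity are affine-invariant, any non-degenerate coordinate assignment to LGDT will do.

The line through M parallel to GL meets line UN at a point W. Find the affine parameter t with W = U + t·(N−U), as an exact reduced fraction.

t = 3/5

Set L = (0, 0), G = (1, 0), D = (0, 1), T = (4, 5); any affine frame gives the same invariant.
1. N is the centroid of triangle GTL ⇒ N = (5/3, 5/3)
2. M is the centroid of triangle TDG ⇒ M = (5/3, 2)
3. U is the midpoint of LT ⇒ U = (2, 5/2)
through M parallel to GL: direction (-1, 0); meets UN at W = (9/5, 2)
W = U + t·(N−U) with t = 3/5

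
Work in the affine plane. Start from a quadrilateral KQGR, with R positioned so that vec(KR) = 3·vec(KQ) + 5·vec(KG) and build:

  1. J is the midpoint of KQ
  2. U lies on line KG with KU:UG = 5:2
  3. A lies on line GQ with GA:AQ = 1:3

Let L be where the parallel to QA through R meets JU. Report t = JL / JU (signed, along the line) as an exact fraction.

t = 35

Assign K = (0, 0), Q = (1, 0), G = (0, 1), R = (3, 5) — the answer is frame-independent, so this choice is without loss of generality.
1. J is the midpoint of KQ ⇒ J = (1/2, 0)
2. U lies on line KG with KU:UG = 5:2 ⇒ U = (0, 5/7)
3. A lies on line GQ with GA:AQ = 1:3 ⇒ A = (1/4, 3/4)
through R parallel to QA: direction (-3/4, 3/4); meets JU at L = (-17, 25)
L = J + t·(U−J) with t = 35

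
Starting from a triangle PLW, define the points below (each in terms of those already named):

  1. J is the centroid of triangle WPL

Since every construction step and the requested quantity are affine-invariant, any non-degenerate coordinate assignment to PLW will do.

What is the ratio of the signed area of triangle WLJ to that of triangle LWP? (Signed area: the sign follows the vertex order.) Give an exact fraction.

Set P = (0, 0), L = (1, 0), W = (0, 1); any affine frame gives the same invariant.
1. J is the centroid of triangle WPL ⇒ J = (1/3, 1/3)
2·[WLJ] = -1/3, 2·[LWP] = 1
[WLJ]:[LWP] = -1/3:1 = -1/3

[WLJ]:[LWP] = -1/3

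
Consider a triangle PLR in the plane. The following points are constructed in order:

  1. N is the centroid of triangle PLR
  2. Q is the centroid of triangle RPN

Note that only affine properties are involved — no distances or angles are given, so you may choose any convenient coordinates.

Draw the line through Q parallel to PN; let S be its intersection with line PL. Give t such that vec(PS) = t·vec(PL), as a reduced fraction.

Set P = (0, 0), L = (1, 0), R = (0, 1); any affine frame gives the same invariant.
1. N is the centroid of triangle PLR ⇒ N = (1/3, 1/3)
2. Q is the centroid of triangle RPN ⇒ Q = (1/9, 4/9)
through Q parallel to PN: direction (1/3, 1/3); meets PL at S = (-1/3, 0)
S = P + t·(L−P) with t = -1/3

t = -1/3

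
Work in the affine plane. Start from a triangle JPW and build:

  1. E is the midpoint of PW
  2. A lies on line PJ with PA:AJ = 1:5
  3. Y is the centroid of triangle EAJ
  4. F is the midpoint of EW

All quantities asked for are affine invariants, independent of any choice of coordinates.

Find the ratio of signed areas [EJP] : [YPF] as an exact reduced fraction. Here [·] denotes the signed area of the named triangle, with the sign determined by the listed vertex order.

Choose coordinates J = (0, 0), P = (1, 0), W = (0, 1).
1. E is the midpoint of PW ⇒ E = (1/2, 1/2)
2. A lies on line PJ with PA:AJ = 1:5 ⇒ A = (5/6, 0)
3. Y is the centroid of triangle EAJ ⇒ Y = (4/9, 1/6)
4. F is the midpoint of EW ⇒ F = (1/4, 3/4)
2·[EJP] = 1/2, 2·[YPF] = 7/24
[EJP]:[YPF] = 1/2:7/24 = 12/7

[EJP]:[YPF] = 12/7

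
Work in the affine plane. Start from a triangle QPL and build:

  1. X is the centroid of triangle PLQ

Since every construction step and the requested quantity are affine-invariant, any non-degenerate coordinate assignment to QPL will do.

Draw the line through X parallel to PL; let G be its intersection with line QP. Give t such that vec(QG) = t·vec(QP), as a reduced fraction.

t = 2/3

Set Q = (0, 0), P = (1, 0), L = (0, 1); any affine frame gives the same invariant.
1. X is the centroid of triangle PLQ ⇒ X = (1/3, 1/3)
through X parallel to PL: direction (-1, 1); meets QP at G = (2/3, 0)
G = Q + t·(P−Q) with t = 2/3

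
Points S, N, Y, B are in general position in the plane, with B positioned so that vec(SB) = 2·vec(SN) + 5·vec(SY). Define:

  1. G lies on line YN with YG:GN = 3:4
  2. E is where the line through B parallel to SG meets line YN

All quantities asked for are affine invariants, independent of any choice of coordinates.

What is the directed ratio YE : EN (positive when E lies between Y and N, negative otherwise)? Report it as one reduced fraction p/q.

YE:EN = -4/11

Assign S = (0, 0), N = (1, 0), Y = (0, 1), B = (2, 5) — the answer is frame-independent, so this choice is without loss of generality.
1. G lies on line YN with YG:GN = 3:4 ⇒ G = (3/7, 4/7)
2. E is where the line through B parallel to SG meets line YN ⇒ E = (-4/7, 11/7)
E = Y + t·(N−Y) with t = -4/7, so YE:EN = t:(1−t) = -4/7:11/7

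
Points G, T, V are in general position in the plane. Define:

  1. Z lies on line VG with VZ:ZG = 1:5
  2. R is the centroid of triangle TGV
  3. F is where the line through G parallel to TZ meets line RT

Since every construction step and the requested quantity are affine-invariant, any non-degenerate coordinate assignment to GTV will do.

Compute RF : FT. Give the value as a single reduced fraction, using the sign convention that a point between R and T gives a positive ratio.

Work in coordinates with G = (0, 0), T = (1, 0), V = (0, 1).
1. Z lies on line VG with VZ:ZG = 1:5 ⇒ Z = (0, 5/6)
2. R is the centroid of triangle TGV ⇒ R = (1/3, 1/3)
3. F is where the line through G parallel to TZ meets line RT ⇒ F = (-3/2, 5/4)
F = R + t·(T−R) with t = -11/4, so RF:FT = t:(1−t) = -11/4:15/4

RF:FT = -11/15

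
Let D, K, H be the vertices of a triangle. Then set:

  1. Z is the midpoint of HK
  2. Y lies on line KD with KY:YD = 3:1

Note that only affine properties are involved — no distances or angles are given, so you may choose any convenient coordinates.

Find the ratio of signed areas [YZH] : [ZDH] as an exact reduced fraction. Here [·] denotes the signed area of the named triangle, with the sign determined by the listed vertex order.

Assign D = (0, 0), K = (1, 0), H = (0, 1) — the answer is frame-independent, so this choice is without loss of generality.
1. Z is the midpoint of HK ⇒ Z = (1/2, 1/2)
2. Y lies on line KD with KY:YD = 3:1 ⇒ Y = (1/4, 0)
2·[YZH] = 3/8, 2·[ZDH] = -1/2
[YZH]:[ZDH] = 3/8:-1/2 = -3/4

[YZH]:[ZDH] = -3/4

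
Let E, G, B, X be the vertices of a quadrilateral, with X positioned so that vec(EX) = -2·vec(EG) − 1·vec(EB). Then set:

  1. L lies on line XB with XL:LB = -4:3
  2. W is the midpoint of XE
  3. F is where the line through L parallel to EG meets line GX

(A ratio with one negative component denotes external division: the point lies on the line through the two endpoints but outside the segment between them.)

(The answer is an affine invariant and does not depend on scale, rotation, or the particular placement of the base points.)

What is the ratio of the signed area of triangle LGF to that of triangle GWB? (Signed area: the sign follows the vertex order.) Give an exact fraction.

[LGF]:[GWB] = -224/5

Work in coordinates with E = (0, 0), G = (1, 0), B = (0, 1), X = (-2, -1).
1. L lies on line XB with XL:LB = -4:3 ⇒ L = (6, 7)
2. W is the midpoint of XE ⇒ W = (-1, -1/2)
3. F is where the line through L parallel to EG meets line GX ⇒ F = (22, 7)
2·[LGF] = 112, 2·[GWB] = -5/2
[LGF]:[GWB] = 112:-5/2 = -224/5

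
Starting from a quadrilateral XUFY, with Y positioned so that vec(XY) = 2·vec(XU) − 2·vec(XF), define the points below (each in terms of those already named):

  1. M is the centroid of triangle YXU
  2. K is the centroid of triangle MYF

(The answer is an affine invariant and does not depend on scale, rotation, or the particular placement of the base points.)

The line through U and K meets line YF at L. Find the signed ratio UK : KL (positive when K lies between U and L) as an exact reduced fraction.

Work in coordinates with X = (0, 0), U = (1, 0), F = (0, 1), Y = (2, -2).
1. M is the centroid of triangle YXU ⇒ M = (1, -2/3)
2. K is the centroid of triangle MYF ⇒ K = (1, -5/9)
line UK meets YF at L = (1, -1/2)
K = U + t·(L−U) with t = 10/9, so UK:KL = 10/9:-1/9

UK:KL = -10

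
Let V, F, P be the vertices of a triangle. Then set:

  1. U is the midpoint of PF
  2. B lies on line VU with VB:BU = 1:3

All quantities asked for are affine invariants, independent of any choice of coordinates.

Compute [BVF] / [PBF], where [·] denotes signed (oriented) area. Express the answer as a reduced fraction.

Work in coordinates with V = (0, 0), F = (1, 0), P = (0, 1).
1. U is the midpoint of PF ⇒ U = (1/2, 1/2)
2. B lies on line VU with VB:BU = 1:3 ⇒ B = (1/8, 1/8)
2·[BVF] = 1/8, 2·[PBF] = 3/4
[BVF]:[PBF] = 1/8:3/4 = 1/6

[BVF]:[PBF] = 1/6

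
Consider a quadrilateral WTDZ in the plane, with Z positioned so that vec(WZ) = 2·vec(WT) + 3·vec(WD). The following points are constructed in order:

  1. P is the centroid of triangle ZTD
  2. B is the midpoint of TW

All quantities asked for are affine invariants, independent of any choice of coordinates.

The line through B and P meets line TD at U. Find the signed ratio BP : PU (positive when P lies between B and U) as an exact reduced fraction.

Set W = (0, 0), T = (1, 0), D = (0, 1), Z = (2, 3); any affine frame gives the same invariant.
1. P is the centroid of triangle ZTD ⇒ P = (1, 4/3)
2. B is the midpoint of TW ⇒ B = (1/2, 0)
line BP meets TD at U = (7/11, 4/11)
P = B + t·(U−B) with t = 11/3, so BP:PU = 11/3:-8/3

BP:PU = -11/8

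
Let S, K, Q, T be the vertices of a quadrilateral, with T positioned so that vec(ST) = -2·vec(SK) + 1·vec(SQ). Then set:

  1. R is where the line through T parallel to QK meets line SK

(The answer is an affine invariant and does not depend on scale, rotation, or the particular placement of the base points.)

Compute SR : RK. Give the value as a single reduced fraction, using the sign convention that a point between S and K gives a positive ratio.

Choose coordinates S = (0, 0), K = (1, 0), Q = (0, 1), T = (-2, 1).
1. R is where the line through T parallel to QK meets line SK ⇒ R = (-1, 0)
R = S + t·(K−S) with t = -1, so SR:RK = t:(1−t) = -1:2

SR:RK = -1/2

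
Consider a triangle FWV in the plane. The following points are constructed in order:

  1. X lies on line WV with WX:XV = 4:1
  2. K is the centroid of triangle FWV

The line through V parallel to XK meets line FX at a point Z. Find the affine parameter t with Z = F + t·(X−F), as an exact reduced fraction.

t = 2/3

Set F = (0, 0), W = (1, 0), V = (0, 1); any affine frame gives the same invariant.
1. X lies on line WV with WX:XV = 4:1 ⇒ X = (1/5, 4/5)
2. K is the centroid of triangle FWV ⇒ K = (1/3, 1/3)
through V parallel to XK: direction (2/15, -7/15); meets FX at Z = (2/15, 8/15)
Z = F + t·(X−F) with t = 2/3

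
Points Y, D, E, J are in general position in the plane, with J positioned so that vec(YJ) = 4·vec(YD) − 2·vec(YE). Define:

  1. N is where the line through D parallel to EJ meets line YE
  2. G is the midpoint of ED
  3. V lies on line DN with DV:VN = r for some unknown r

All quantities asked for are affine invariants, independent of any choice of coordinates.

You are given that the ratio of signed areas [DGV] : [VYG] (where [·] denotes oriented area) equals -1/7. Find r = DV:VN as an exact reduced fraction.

Choose coordinates Y = (0, 0), D = (1, 0), E = (0, 1), J = (4, -2).
1. N is where the line through D parallel to EJ meets line YE ⇒ N = (0, 3/4)
2. G is the midpoint of ED ⇒ G = (1/2, 1/2)
3. With DV:VN = r, write λ = r/(r+1) so V = D + λ·(N−D); V is affine-linear in λ
Every point depending on V is an affine combination of V and λ-independent points, so each such coordinate is linear in λ; the λ² term in each signed area is a multiple of (N−D)×(N−D) = 0, so 2·[DGV] and 2·[VYG] are each linear in λ. Evaluating at λ=0 and λ=1:
  2·[DGV] = 1/8·λ,   2·[VYG] = 7/8·λ − 1/2
So [DGV]:[VYG] = (1/8·λ) / (7/8·λ − 1/2). Setting this equal to -1/7:
  1/8·λ = -1/7·(7/8·λ − 1/2)  ⇒  λ = 2/7
Then r = λ/(1−λ) = (2/7)/(5/7) = 2/5. Check: with r = 2/5, V = (5/7, 3/14) and [DGV]:[VYG] = -1/7 as required.

r = 2/5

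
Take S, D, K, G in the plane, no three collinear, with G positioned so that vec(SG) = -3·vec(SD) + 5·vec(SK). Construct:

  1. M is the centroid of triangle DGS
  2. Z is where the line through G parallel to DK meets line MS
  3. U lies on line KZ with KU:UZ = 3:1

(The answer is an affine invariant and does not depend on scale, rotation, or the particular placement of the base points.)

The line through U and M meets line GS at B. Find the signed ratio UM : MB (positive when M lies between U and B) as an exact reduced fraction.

UM:MB = 19/20

Choose coordinates S = (0, 0), D = (1, 0), K = (0, 1), G = (-3, 5).
1. M is the centroid of triangle DGS ⇒ M = (-2/3, 5/3)
2. Z is where the line through G parallel to DK meets line MS ⇒ Z = (-4/3, 10/3)
3. U lies on line KZ with KU:UZ = 3:1 ⇒ U = (-1, 11/4)
line UM meets GS at B = (-6/19, 10/19)
M = U + t·(B−U) with t = 19/39, so UM:MB = 19/39:20/39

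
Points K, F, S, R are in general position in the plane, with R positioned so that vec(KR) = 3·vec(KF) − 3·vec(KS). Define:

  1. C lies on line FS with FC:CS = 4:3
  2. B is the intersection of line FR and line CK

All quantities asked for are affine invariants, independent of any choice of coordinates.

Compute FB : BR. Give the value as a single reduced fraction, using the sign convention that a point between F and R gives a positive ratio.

Work in coordinates with K = (0, 0), F = (1, 0), S = (0, 1), R = (3, -3).
1. C lies on line FS with FC:CS = 4:3 ⇒ C = (3/7, 4/7)
2. B is the intersection of line FR and line CK ⇒ B = (9/17, 12/17)
B = F + t·(R−F) with t = -4/17, so FB:BR = t:(1−t) = -4/17:21/17

FB:BR = -4/21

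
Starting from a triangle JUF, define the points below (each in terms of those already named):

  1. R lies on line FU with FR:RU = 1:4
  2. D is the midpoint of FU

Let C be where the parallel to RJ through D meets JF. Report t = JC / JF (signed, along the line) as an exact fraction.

t = -3/2

Choose coordinates J = (0, 0), U = (1, 0), F = (0, 1).
1. R lies on line FU with FR:RU = 1:4 ⇒ R = (1/5, 4/5)
2. D is the midpoint of FU ⇒ D = (1/2, 1/2)
through D parallel to RJ: direction (-1/5, -4/5); meets JF at C = (0, -3/2)
C = J + t·(F−J) with t = -3/2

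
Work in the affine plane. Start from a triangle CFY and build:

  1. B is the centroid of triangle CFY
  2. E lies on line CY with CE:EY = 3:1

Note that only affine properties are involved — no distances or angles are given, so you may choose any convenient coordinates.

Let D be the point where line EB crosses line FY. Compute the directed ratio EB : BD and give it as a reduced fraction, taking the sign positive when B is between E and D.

Assign C = (0, 0), F = (1, 0), Y = (0, 1) — the answer is frame-independent, so this choice is without loss of generality.
1. B is the centroid of triangle CFY ⇒ B = (1/3, 1/3)
2. E lies on line CY with CE:EY = 3:1 ⇒ E = (0, 3/4)
line EB meets FY at D = (-1, 2)
B = E + t·(D−E) with t = -1/3, so EB:BD = -1/3:4/3

EB:BD = -1/4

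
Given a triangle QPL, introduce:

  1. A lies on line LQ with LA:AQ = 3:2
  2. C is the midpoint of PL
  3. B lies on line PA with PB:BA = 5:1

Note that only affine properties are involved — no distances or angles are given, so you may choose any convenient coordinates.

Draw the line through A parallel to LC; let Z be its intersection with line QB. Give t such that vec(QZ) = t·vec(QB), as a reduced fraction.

Set Q = (0, 0), P = (1, 0), L = (0, 1); any affine frame gives the same invariant.
1. A lies on line LQ with LA:AQ = 3:2 ⇒ A = (0, 2/5)
2. C is the midpoint of PL ⇒ C = (1/2, 1/2)
3. B lies on line PA with PB:BA = 5:1 ⇒ B = (1/6, 1/3)
through A parallel to LC: direction (1/2, -1/2); meets QB at Z = (2/15, 4/15)
Z = Q + t·(B−Q) with t = 4/5

t = 4/5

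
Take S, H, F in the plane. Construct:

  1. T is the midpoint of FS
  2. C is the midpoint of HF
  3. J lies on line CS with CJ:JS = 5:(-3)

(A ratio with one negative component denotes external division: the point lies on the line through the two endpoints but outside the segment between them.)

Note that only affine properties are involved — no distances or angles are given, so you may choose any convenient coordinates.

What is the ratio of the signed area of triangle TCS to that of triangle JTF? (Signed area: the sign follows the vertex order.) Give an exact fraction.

[TCS]:[JTF] = -2/3

Choose coordinates S = (0, 0), H = (1, 0), F = (0, 1).
1. T is the midpoint of FS ⇒ T = (0, 1/2)
2. C is the midpoint of HF ⇒ C = (1/2, 1/2)
3. J lies on line CS with CJ:JS = 5:(-3) ⇒ J = (-3/4, -3/4)
2·[TCS] = -1/4, 2·[JTF] = 3/8
[TCS]:[JTF] = -1/4:3/8 = -2/3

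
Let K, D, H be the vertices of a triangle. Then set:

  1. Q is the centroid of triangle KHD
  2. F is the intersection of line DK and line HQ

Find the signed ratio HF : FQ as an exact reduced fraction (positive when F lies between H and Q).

HF:FQ = -3

Assign K = (0, 0), D = (1, 0), H = (0, 1) — the answer is frame-independent, so this choice is without loss of generality.
1. Q is the centroid of triangle KHD ⇒ Q = (1/3, 1/3)
2. F is the intersection of line DK and line HQ ⇒ F = (1/2, 0)
F = H + t·(Q−H) with t = 3/2, so HF:FQ = t:(1−t) = 3/2:-1/2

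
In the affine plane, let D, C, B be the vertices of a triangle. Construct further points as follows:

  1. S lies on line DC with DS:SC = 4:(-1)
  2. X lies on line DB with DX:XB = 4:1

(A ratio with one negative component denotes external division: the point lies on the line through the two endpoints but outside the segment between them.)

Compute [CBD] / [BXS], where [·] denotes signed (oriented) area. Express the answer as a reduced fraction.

Set D = (0, 0), C = (1, 0), B = (0, 1); any affine frame gives the same invariant.
1. S lies on line DC with DS:SC = 4:(-1) ⇒ S = (4/3, 0)
2. X lies on line DB with DX:XB = 4:1 ⇒ X = (0, 4/5)
2·[CBD] = 1, 2·[BXS] = 4/15
[CBD]:[BXS] = 1:4/15 = 15/4

[CBD]:[BXS] = 15/4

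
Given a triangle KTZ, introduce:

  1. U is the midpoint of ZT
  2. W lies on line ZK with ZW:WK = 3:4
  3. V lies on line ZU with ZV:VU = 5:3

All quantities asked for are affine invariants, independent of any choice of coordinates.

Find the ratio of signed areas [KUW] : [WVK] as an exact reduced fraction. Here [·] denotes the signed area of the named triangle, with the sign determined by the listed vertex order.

[KUW]:[WVK] = -8/5

Assign K = (0, 0), T = (1, 0), Z = (0, 1) — the answer is frame-independent, so this choice is without loss of generality.
1. U is the midpoint of ZT ⇒ U = (1/2, 1/2)
2. W lies on line ZK with ZW:WK = 3:4 ⇒ W = (0, 4/7)
3. V lies on line ZU with ZV:VU = 5:3 ⇒ V = (5/16, 11/16)
2·[KUW] = 2/7, 2·[WVK] = -5/28
[KUW]:[WVK] = 2/7:-5/28 = -8/5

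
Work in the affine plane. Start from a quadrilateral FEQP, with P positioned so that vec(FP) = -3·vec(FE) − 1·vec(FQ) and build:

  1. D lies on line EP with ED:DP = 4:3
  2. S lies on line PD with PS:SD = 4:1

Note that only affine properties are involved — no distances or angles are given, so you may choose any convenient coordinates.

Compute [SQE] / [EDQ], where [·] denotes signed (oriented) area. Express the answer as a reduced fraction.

Work in coordinates with F = (0, 0), E = (1, 0), Q = (0, 1), P = (-3, -1).
1. D lies on line EP with ED:DP = 4:3 ⇒ D = (-9/7, -4/7)
2. S lies on line PD with PS:SD = 4:1 ⇒ S = (-57/35, -23/35)
2·[SQE] = -23/7, 2·[EDQ] = -20/7
[SQE]:[EDQ] = -23/7:-20/7 = 23/20

[SQE]:[EDQ] = 23/20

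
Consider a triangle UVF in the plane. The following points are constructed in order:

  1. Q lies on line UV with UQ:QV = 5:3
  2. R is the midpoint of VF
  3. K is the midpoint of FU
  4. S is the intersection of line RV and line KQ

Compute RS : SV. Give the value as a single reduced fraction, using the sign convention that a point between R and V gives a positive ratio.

Work in coordinates with U = (0, 0), V = (1, 0), F = (0, 1).
1. Q lies on line UV with UQ:QV = 5:3 ⇒ Q = (5/8, 0)
2. R is the midpoint of VF ⇒ R = (1/2, 1/2)
3. K is the midpoint of FU ⇒ K = (0, 1/2)
4. S is the intersection of line RV and line KQ ⇒ S = (5/2, -3/2)
S = R + t·(V−R) with t = 4, so RS:SV = t:(1−t) = 4:-3

RS:SV = -4/3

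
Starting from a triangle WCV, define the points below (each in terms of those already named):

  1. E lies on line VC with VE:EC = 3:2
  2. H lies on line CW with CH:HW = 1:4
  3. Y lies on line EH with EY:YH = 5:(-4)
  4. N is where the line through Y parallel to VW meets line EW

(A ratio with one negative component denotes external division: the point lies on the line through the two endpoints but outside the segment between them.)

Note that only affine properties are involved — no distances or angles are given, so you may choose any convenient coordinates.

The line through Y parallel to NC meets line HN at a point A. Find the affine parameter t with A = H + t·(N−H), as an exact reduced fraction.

Set W = (0, 0), C = (1, 0), V = (0, 1); any affine frame gives the same invariant.
1. E lies on line VC with VE:EC = 3:2 ⇒ E = (3/5, 2/5)
2. H lies on line CW with CH:HW = 1:4 ⇒ H = (4/5, 0)
3. Y lies on line EH with EY:YH = 5:(-4) ⇒ Y = (8/5, -8/5)
4. N is where the line through Y parallel to VW meets line EW ⇒ N = (8/5, 16/15)
through Y parallel to NC: direction (-3/5, -16/15); meets HN at A = (38/5, 136/15)
A = H + t·(N−H) with t = 17/2

t = 17/2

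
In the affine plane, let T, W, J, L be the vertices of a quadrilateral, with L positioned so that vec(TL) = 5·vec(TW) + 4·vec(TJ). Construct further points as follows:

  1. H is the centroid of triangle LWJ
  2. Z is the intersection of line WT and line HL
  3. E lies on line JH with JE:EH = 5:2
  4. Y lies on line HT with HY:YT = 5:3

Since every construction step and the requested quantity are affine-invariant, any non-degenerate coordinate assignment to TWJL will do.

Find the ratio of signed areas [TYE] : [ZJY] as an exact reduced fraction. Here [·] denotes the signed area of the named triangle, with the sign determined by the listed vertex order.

Choose coordinates T = (0, 0), W = (1, 0), J = (0, 1), L = (5, 4).
1. H is the centroid of triangle LWJ ⇒ H = (2, 5/3)
2. Z is the intersection of line WT and line HL ⇒ Z = (-1/7, 0)
3. E lies on line JH with JE:EH = 5:2 ⇒ E = (10/7, 31/21)
4. Y lies on line HT with HY:YT = 5:3 ⇒ Y = (3/4, 5/8)
2·[TYE] = 3/14, 2·[ZJY] = -45/56
[TYE]:[ZJY] = 3/14:-45/56 = -4/15

[TYE]:[ZJY] = -4/15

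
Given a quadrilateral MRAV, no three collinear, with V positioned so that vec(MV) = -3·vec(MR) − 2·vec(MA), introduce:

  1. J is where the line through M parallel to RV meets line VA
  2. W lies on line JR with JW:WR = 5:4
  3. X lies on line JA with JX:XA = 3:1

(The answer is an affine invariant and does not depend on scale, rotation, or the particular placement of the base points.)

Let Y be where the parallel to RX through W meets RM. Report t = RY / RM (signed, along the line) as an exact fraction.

t = 8/3

Work in coordinates with M = (0, 0), R = (1, 0), A = (0, 1), V = (-3, -2).
1. J is where the line through M parallel to RV meets line VA ⇒ J = (-2, -1)
2. W lies on line JR with JW:WR = 5:4 ⇒ W = (-1/3, -4/9)
3. X lies on line JA with JX:XA = 3:1 ⇒ X = (-1/2, 1/2)
through W parallel to RX: direction (-3/2, 1/2); meets RM at Y = (-5/3, 0)
Y = R + t·(M−R) with t = 8/3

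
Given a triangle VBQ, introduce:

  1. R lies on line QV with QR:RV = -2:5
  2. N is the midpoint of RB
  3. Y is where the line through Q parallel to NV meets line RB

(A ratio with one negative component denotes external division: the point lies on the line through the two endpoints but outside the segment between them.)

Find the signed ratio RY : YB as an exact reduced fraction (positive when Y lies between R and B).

RY:YB = 1/4

Set V = (0, 0), B = (1, 0), Q = (0, 1); any affine frame gives the same invariant.
1. R lies on line QV with QR:RV = -2:5 ⇒ R = (0, 5/3)
2. N is the midpoint of RB ⇒ N = (1/2, 5/6)
3. Y is where the line through Q parallel to NV meets line RB ⇒ Y = (1/5, 4/3)
Y = R + t·(B−R) with t = 1/5, so RY:YB = t:(1−t) = 1/5:4/5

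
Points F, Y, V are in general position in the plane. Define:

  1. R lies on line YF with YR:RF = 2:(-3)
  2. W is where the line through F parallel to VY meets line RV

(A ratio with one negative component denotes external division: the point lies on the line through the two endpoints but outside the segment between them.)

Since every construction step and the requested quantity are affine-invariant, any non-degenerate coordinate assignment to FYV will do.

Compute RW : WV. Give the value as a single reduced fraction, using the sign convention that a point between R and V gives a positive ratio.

RW:WV = -3

Choose coordinates F = (0, 0), Y = (1, 0), V = (0, 1).
1. R lies on line YF with YR:RF = 2:(-3) ⇒ R = (3, 0)
2. W is where the line through F parallel to VY meets line RV ⇒ W = (-3/2, 3/2)
W = R + t·(V−R) with t = 3/2, so RW:WV = t:(1−t) = 3/2:-1/2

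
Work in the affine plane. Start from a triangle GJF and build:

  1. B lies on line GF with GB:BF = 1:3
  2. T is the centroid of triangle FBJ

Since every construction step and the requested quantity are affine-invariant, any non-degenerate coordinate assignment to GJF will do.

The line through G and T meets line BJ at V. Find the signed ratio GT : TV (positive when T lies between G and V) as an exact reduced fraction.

Choose coordinates G = (0, 0), J = (1, 0), F = (0, 1).
1. B lies on line GF with GB:BF = 1:3 ⇒ B = (0, 1/4)
2. T is the centroid of triangle FBJ ⇒ T = (1/3, 5/12)
line GT meets BJ at V = (1/6, 5/24)
T = G + t·(V−G) with t = 2, so GT:TV = 2:-1

GT:TV = -2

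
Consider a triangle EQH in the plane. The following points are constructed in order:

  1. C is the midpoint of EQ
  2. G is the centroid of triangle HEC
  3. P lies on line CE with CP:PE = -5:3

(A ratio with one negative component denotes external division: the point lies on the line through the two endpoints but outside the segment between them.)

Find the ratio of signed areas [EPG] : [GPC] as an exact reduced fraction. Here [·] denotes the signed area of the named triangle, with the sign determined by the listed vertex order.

[EPG]:[GPC] = -3/5

Set E = (0, 0), Q = (1, 0), H = (0, 1); any affine frame gives the same invariant.
1. C is the midpoint of EQ ⇒ C = (1/2, 0)
2. G is the centroid of triangle HEC ⇒ G = (1/6, 1/3)
3. P lies on line CE with CP:PE = -5:3 ⇒ P = (-3/4, 0)
2·[EPG] = -1/4, 2·[GPC] = 5/12
[EPG]:[GPC] = -1/4:5/12 = -3/5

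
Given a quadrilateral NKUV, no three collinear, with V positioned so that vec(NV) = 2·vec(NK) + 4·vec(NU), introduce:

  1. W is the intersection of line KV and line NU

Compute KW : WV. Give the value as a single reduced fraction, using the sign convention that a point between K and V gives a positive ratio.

Set N = (0, 0), K = (1, 0), U = (0, 1), V = (2, 4); any affine frame gives the same invariant.
1. W is the intersection of line KV and line NU ⇒ W = (0, -4)
W = K + t·(V−K) with t = -1, so KW:WV = t:(1−t) = -1:2

KW:WV = -1/2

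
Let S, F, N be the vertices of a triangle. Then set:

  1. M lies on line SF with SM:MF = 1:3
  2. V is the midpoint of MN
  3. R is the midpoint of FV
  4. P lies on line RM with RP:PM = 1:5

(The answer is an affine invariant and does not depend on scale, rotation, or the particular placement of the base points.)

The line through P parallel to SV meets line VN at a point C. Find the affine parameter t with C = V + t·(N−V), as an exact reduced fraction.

t = -11/6

Set S = (0, 0), F = (1, 0), N = (0, 1); any affine frame gives the same invariant.
1. M lies on line SF with SM:MF = 1:3 ⇒ M = (1/4, 0)
2. V is the midpoint of MN ⇒ V = (1/8, 1/2)
3. R is the midpoint of FV ⇒ R = (9/16, 1/4)
4. P lies on line RM with RP:PM = 1:5 ⇒ P = (49/96, 5/24)
through P parallel to SV: direction (1/8, 1/2); meets VN at C = (17/48, -5/12)
C = V + t·(N−V) with t = -11/6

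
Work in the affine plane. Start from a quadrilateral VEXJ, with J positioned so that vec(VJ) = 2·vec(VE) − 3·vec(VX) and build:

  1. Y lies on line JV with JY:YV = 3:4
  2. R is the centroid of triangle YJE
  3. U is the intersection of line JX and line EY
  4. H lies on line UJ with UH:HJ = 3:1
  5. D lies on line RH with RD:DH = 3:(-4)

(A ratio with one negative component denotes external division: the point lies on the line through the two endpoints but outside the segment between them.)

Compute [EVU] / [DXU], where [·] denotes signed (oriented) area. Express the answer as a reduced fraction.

Assign V = (0, 0), E = (1, 0), X = (0, 1), J = (2, -3) — the answer is frame-independent, so this choice is without loss of generality.
1. Y lies on line JV with JY:YV = 3:4 ⇒ Y = (8/7, -12/7)
2. R is the centroid of triangle YJE ⇒ R = (29/21, -11/7)
3. U is the intersection of line JX and line EY ⇒ U = (11/10, -6/5)
4. H lies on line UJ with UH:HJ = 3:1 ⇒ H = (71/40, -51/20)
5. D lies on line RH with RD:DH = 3:(-4) ⇒ D = (167/840, 191/140)
2·[EVU] = 6/5, 2·[DXU] = 88/105
[EVU]:[DXU] = 6/5:88/105 = 63/44

[EVU]:[DXU] = 63/44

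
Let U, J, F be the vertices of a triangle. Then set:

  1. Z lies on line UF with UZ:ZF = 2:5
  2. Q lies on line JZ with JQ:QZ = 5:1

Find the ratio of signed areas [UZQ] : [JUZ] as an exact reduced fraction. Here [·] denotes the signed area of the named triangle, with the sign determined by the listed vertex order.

Choose coordinates U = (0, 0), J = (1, 0), F = (0, 1).
1. Z lies on line UF with UZ:ZF = 2:5 ⇒ Z = (0, 2/7)
2. Q lies on line JZ with JQ:QZ = 5:1 ⇒ Q = (1/6, 5/21)
2·[UZQ] = -1/21, 2·[JUZ] = -2/7
[UZQ]:[JUZ] = -1/21:-2/7 = 1/6

[UZQ]:[JUZ] = 1/6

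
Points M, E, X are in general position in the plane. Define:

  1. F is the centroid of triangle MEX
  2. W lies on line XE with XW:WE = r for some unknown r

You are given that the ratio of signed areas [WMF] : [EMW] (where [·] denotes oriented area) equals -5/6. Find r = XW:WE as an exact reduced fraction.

Set M = (0, 0), E = (1, 0), X = (0, 1); any affine frame gives the same invariant.
1. F is the centroid of triangle MEX ⇒ F = (1/3, 1/3)
2. With XW:WE = r, write λ = r/(r+1) so W = X + λ·(E−X); W is affine-linear in λ
Every point depending on W is an affine combination of W and λ-independent points, so each such coordinate is linear in λ; the λ² term in each signed area is a multiple of (E−X)×(E−X) = 0, so 2·[WMF] and 2·[EMW] are each linear in λ. Evaluating at λ=0 and λ=1:
  2·[WMF] = -2/3·λ + 1/3,   2·[EMW] = λ − 1
So [WMF]:[EMW] = (-2/3·λ + 1/3) / (λ − 1). Setting this equal to -5/6:
  -2/3·λ + 1/3 = -5/6·(λ − 1)  ⇒  λ = 3
Then r = λ/(1−λ) = (3)/(-2) = -3/2. Check: with r = -3/2, W = (3, -2) and [WMF]:[EMW] = -5/6 as required.

r = -3/2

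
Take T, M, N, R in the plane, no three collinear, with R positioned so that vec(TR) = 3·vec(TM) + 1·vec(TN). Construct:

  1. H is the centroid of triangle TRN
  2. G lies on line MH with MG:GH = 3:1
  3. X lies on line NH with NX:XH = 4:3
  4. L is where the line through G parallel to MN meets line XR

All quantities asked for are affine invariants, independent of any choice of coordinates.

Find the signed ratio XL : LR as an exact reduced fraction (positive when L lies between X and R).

Set T = (0, 0), M = (1, 0), N = (0, 1), R = (3, 1); any affine frame gives the same invariant.
1. H is the centroid of triangle TRN ⇒ H = (1, 2/3)
2. G lies on line MH with MG:GH = 3:1 ⇒ G = (1, 1/2)
3. X lies on line NH with NX:XH = 4:3 ⇒ X = (4/7, 17/21)
4. L is where the line through G parallel to MN meets line XR ⇒ L = (15/22, 9/11)
L = X + t·(R−X) with t = 1/22, so XL:LR = t:(1−t) = 1/22:21/22

XL:LR = 1/21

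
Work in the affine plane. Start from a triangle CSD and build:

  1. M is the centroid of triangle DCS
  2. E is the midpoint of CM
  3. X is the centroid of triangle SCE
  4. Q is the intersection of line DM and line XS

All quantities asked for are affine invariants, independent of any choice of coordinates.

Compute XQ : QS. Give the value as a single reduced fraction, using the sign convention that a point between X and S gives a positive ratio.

XQ:QS = 1/6

Work in coordinates with C = (0, 0), S = (1, 0), D = (0, 1).
1. M is the centroid of triangle DCS ⇒ M = (1/3, 1/3)
2. E is the midpoint of CM ⇒ E = (1/6, 1/6)
3. X is the centroid of triangle SCE ⇒ X = (7/18, 1/18)
4. Q is the intersection of line DM and line XS ⇒ Q = (10/21, 1/21)
Q = X + t·(S−X) with t = 1/7, so XQ:QS = t:(1−t) = 1/7:6/7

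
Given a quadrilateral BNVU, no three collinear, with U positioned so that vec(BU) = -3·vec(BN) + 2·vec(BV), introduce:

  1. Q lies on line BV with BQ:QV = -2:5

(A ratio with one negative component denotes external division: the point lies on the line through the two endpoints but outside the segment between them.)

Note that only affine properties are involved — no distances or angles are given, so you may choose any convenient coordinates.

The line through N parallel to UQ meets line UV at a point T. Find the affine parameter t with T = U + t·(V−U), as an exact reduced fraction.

Assign B = (0, 0), N = (1, 0), V = (0, 1), U = (-3, 2) — the answer is frame-independent, so this choice is without loss of generality.
1. Q lies on line BV with BQ:QV = -2:5 ⇒ Q = (0, -2/3)
through N parallel to UQ: direction (3, -8/3); meets UV at T = (-1/5, 16/15)
T = U + t·(V−U) with t = 14/15

t = 14/15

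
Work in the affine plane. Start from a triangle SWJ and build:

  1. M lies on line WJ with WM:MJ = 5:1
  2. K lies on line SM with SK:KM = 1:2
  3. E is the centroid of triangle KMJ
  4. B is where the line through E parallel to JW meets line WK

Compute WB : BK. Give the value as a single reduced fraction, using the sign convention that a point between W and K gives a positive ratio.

WB:BK = 1/2

Choose coordinates S = (0, 0), W = (1, 0), J = (0, 1).
1. M lies on line WJ with WM:MJ = 5:1 ⇒ M = (1/6, 5/6)
2. K lies on line SM with SK:KM = 1:2 ⇒ K = (1/18, 5/18)
3. E is the centroid of triangle KMJ ⇒ E = (2/27, 19/27)
4. B is where the line through E parallel to JW meets line WK ⇒ B = (37/54, 5/54)
B = W + t·(K−W) with t = 1/3, so WB:BK = t:(1−t) = 1/3:2/3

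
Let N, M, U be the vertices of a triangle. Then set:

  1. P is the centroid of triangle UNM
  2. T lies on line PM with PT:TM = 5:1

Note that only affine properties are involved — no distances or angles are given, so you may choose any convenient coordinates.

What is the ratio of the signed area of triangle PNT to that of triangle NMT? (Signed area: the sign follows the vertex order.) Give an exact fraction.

[PNT]:[NMT] = 5

Assign N = (0, 0), M = (1, 0), U = (0, 1) — the answer is frame-independent, so this choice is without loss of generality.
1. P is the centroid of triangle UNM ⇒ P = (1/3, 1/3)
2. T lies on line PM with PT:TM = 5:1 ⇒ T = (8/9, 1/18)
2·[PNT] = 5/18, 2·[NMT] = 1/18
[PNT]:[NMT] = 5/18:1/18 = 5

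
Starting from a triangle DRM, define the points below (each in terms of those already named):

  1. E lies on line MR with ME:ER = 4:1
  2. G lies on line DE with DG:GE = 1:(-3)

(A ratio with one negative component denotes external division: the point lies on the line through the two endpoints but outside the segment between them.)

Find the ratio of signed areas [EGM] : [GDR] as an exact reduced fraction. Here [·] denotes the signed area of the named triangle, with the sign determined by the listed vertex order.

[EGM]:[GDR] = 12

Assign D = (0, 0), R = (1, 0), M = (0, 1) — the answer is frame-independent, so this choice is without loss of generality.
1. E lies on line MR with ME:ER = 4:1 ⇒ E = (4/5, 1/5)
2. G lies on line DE with DG:GE = 1:(-3) ⇒ G = (-2/5, -1/10)
2·[EGM] = -6/5, 2·[GDR] = -1/10
[EGM]:[GDR] = -6/5:-1/10 = 12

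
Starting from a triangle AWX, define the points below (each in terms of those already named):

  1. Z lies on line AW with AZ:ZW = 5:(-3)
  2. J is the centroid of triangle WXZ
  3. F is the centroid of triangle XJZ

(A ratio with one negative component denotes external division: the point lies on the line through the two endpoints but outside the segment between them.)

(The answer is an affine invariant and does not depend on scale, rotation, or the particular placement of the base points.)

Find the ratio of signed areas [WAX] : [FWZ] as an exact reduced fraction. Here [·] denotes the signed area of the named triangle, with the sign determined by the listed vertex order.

[WAX]:[FWZ] = -3/2

Work in coordinates with A = (0, 0), W = (1, 0), X = (0, 1).
1. Z lies on line AW with AZ:ZW = 5:(-3) ⇒ Z = (5/2, 0)
2. J is the centroid of triangle WXZ ⇒ J = (7/6, 1/3)
3. F is the centroid of triangle XJZ ⇒ F = (11/9, 4/9)
2·[WAX] = -1, 2·[FWZ] = 2/3
[WAX]:[FWZ] = -1:2/3 = -3/2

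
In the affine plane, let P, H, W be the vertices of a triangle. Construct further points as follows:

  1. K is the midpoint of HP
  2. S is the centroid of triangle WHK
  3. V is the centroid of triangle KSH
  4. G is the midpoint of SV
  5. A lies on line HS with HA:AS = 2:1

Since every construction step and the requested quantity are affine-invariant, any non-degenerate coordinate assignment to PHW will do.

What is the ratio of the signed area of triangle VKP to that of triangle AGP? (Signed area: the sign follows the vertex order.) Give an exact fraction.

Set P = (0, 0), H = (1, 0), W = (0, 1); any affine frame gives the same invariant.
1. K is the midpoint of HP ⇒ K = (1/2, 0)
2. S is the centroid of triangle WHK ⇒ S = (1/2, 1/3)
3. V is the centroid of triangle KSH ⇒ V = (2/3, 1/9)
4. G is the midpoint of SV ⇒ G = (7/12, 2/9)
5. A lies on line HS with HA:AS = 2:1 ⇒ A = (2/3, 2/9)
2·[VKP] = -1/18, 2·[AGP] = 1/54
[VKP]:[AGP] = -1/18:1/54 = -3

[VKP]:[AGP] = -3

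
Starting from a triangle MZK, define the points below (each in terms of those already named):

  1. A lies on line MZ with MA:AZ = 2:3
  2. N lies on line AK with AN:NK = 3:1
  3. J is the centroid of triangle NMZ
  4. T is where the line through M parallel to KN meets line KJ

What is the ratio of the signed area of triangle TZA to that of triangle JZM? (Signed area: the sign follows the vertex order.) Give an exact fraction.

[TZA]:[JZM] = 66/5

Assign M = (0, 0), Z = (1, 0), K = (0, 1) — the answer is frame-independent, so this choice is without loss of generality.
1. A lies on line MZ with MA:AZ = 2:3 ⇒ A = (2/5, 0)
2. N lies on line AK with AN:NK = 3:1 ⇒ N = (1/10, 3/4)
3. J is the centroid of triangle NMZ ⇒ J = (11/30, 1/4)
4. T is where the line through M parallel to KN meets line KJ ⇒ T = (-11/5, 11/2)
2·[TZA] = -33/10, 2·[JZM] = -1/4
[TZA]:[JZM] = -33/10:-1/4 = 66/5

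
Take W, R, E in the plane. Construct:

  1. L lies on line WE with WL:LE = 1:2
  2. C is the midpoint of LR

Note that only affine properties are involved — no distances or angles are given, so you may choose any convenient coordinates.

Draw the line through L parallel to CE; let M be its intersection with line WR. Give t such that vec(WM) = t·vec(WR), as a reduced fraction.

t = 1/5

Work in coordinates with W = (0, 0), R = (1, 0), E = (0, 1).
1. L lies on line WE with WL:LE = 1:2 ⇒ L = (0, 1/3)
2. C is the midpoint of LR ⇒ C = (1/2, 1/6)
through L parallel to CE: direction (-1/2, 5/6); meets WR at M = (1/5, 0)
M = W + t·(R−W) with t = 1/5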